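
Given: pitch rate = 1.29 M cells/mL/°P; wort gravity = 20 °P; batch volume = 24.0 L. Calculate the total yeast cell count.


cells (billions) = rate · V_L · °P
cells = 1.29 · 24.0 · 20

619.2000 billion cells


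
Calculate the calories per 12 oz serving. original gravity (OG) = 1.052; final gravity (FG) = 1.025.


ABW = (OG−FG)·131.25·0.79/FG;  °P = 259 − 259/SG (for OG→OE and FG→AE);  RE = 0.1808·OE + 0.8192·AE;  Cal = (6.9·ABW + 4·(RE−0.1))·FG·3.55
ABW = (1.052 − 1.025)·131.25·0.79/1.025 = 2.7313
OE = 259 − 259/1.052 = 12.8023 °P
AE = 259 − 259/1.025 = 6.3171 °P
RE = 0.1808·12.8023 + 0.8192·6.3171 = 7.4896 °P
Cal = (6.9·2.7313 + 4·(7.4896−0.1))·1.025·3.55

176.1309 kcal


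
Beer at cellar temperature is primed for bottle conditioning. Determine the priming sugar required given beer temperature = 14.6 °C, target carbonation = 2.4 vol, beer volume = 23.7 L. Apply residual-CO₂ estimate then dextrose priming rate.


residual = 14.695·(0.01821 + 0.09011·e^(−0.04·T));  sugar = (target − residual)·4.0·V
residual = 14.695·(0.01821 + 0.09011·e^(−0.04·14.6)) = 1.0060
sugar = (2.4 − 1.0060)·4.0·23.7

132.1479 g


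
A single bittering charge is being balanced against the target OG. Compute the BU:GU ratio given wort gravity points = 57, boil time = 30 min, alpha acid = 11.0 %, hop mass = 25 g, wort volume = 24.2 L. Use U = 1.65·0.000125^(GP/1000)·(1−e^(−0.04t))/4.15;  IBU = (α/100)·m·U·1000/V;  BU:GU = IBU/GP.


U = 1.65·0.000125^(57/1000)·(1−e^(−0.04·30))/4.15 = 0.1665
IBU = (11.0/100)·25·0.1665·1000/24.2 = 18.9162
BU:GU = 18.9162/57

0.3319


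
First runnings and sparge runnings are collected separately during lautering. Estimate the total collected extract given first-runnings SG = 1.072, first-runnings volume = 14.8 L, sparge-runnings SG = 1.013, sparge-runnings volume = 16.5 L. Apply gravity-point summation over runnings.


total = Σ (SG_i − 1)·1000·V_i
first = (1.072 − 1)·1000·14.8 = 1065.6000
sparge = (1.013 − 1)·1000·16.5 = 214.5000
total = 1065.6000 + 214.5000

1280.1000 gravity·L


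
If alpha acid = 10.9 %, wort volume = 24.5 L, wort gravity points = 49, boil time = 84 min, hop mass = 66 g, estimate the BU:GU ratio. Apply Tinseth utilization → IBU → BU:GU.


U = 1.65·0.000125^(GP/1000)·(1−e^(−0.04t))/4.15;  IBU = (α/100)·m·U·1000/V;  BU:GU = IBU/GP
U = 1.65·0.000125^(49/1000)·(1−e^(−0.04·84))/4.15 = 0.2471
IBU = (10.9/100)·66·0.2471·1000/24.5 = 72.5496
BU:GU = 72.5496/49

1.4806


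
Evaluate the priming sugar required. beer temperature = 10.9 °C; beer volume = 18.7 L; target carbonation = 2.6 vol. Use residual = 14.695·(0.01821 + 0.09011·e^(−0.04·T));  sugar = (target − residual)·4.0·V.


residual = 14.695·(0.01821 + 0.09011·e^(−0.04·10.9)) = 1.1238
sugar = (2.6 − 1.1238)·4.0·18.7

110.4179 g


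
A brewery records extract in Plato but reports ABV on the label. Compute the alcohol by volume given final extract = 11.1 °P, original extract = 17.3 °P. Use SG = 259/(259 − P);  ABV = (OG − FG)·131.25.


OG = 259/(259 − 17.3) = 1.0716
FG = 259/(259 − 11.1) = 1.0448
ABV = (1.0716 − 1.0448)·131.25

3.5175 % ABV


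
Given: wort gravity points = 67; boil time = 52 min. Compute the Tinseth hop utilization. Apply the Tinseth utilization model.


U = 1.65·0.000125^(GP/1000) · (1 − e^(−0.04·t))/4.15
bigness = 1.65·0.000125^(67/1000) = 0.9036
boil_factor = (1 − e^(−0.04·52))/4.15 = 0.2109
U = 0.9036 · 0.2109

0.1905


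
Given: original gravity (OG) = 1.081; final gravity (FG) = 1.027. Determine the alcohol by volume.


ABV = (OG − FG) · 131.25
ABV = (1.081 − 1.027) · 131.25

7.0875 % ABV


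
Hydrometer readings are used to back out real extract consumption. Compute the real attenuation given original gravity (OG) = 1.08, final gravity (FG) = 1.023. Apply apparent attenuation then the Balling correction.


AA = (OG−FG)/(OG−1)·100;  RA = AA·0.8192
AA = (1.08 − 1.023)/(1.08 − 1)·100 = 71.2500
RA = 71.2500·0.8192

58.3680 %


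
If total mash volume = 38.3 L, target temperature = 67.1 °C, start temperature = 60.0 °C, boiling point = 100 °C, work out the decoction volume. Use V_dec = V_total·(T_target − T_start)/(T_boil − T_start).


V_dec = 38.3·(67.1 − 60.0)/(100 − 60.0)

6.7982 L


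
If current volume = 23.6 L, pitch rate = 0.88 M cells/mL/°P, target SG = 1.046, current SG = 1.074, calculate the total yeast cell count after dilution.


V_w = V·((SG_c−1)/(SG_t−1)−1);  °P = 259 − 259/SG_t;  cells = rate·(V+V_w)·°P
V_w = 23.6·((1.074−1)/(1.046−1)−1) = 14.3652
V_final = 23.6 + 14.3652 = 37.9652
°P = 259 − 259/1.046 = 11.3901
cells = 0.88·37.9652·11.3901

380.5349 billion cells


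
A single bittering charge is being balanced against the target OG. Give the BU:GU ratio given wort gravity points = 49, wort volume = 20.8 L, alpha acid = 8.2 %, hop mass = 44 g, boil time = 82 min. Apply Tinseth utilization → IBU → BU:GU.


U = 1.65·0.000125^(GP/1000)·(1−e^(−0.04t))/4.15;  IBU = (α/100)·m·U·1000/V;  BU:GU = IBU/GP
U = 1.65·0.000125^(49/1000)·(1−e^(−0.04·82))/4.15 = 0.2463
IBU = (8.2/100)·44·0.2463·1000/20.8 = 42.7298
BU:GU = 42.7298/49

0.8720


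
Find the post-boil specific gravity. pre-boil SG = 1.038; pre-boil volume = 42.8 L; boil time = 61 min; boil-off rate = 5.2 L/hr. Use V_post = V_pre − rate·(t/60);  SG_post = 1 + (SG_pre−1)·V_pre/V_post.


V_post = 42.8 − 5.2·(61/60) = 37.5133
SG_post = 1 + (1.038 − 1)·42.8/37.5133

1.0434


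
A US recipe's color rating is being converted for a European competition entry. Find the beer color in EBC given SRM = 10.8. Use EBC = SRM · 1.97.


EBC = 10.8 · 1.97

21.2760 EBC


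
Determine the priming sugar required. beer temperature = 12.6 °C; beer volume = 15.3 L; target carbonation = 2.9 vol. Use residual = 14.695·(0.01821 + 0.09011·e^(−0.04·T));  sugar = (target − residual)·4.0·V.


residual = 14.695·(0.01821 + 0.09011·e^(−0.04·12.6)) = 1.0675
sugar = (2.9 − 1.0675)·4.0·15.3

112.1467 g


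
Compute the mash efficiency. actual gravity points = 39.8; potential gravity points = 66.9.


efficiency = actual / potential × 100
efficiency = 39.8 / 66.9 × 100

59.4918 %


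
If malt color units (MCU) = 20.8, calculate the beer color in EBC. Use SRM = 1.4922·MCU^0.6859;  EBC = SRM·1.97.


SRM = 1.4922·20.8^0.6859 = 11.9643
EBC = 11.9643·1.97

23.5696 EBC


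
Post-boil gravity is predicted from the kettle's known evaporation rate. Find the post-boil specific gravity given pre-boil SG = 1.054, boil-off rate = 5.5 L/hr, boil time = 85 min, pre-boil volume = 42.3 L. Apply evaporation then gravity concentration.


V_post = V_pre − rate·(t/60);  SG_post = 1 + (SG_pre−1)·V_pre/V_post
V_post = 42.3 − 5.5·(85/60) = 34.5083
SG_post = 1 + (1.054 − 1)·42.3/34.5083

1.0662


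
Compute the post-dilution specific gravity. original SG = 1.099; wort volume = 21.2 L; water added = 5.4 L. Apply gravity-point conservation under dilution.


SG_new = 1 + (SG_old − 1)·V_old/(V_old + V_water)
pts = (1.099 − 1)·1000·21.2/(21.2 + 5.4) = 78.9023
SG_new = 1 + 78.9023/1000

1.0789


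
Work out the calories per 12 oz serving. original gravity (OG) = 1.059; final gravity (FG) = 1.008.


ABW = (OG−FG)·131.25·0.79/FG;  °P = 259 − 259/SG (for OG→OE and FG→AE);  RE = 0.1808·OE + 0.8192·AE;  Cal = (6.9·ABW + 4·(RE−0.1))·FG·3.55
ABW = (1.059 − 1.008)·131.25·0.79/1.008 = 5.2461
OE = 259 − 259/1.059 = 14.4297 °P
AE = 259 − 259/1.008 = 2.0556 °P
RE = 0.1808·14.4297 + 0.8192·2.0556 = 4.2928 °P
Cal = (6.9·5.2461 + 4·(4.2928−0.1))·1.008·3.55

189.5450 kcal


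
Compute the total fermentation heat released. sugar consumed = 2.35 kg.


Q = m_sugar · 590 kJ/kg
Q = 2.35 · 590

1386.5000 kJ


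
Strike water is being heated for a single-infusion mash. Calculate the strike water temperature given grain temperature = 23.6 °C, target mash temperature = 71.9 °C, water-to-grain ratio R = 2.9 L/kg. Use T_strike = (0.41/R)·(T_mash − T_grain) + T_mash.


T_strike = (0.41/2.9)·(71.9 − 23.6) + 71.9

78.7286 °C


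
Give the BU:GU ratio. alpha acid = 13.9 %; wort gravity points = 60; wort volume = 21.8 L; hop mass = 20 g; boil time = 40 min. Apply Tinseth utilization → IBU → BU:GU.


U = 1.65·0.000125^(GP/1000)·(1−e^(−0.04t))/4.15;  IBU = (α/100)·m·U·1000/V;  BU:GU = IBU/GP
U = 1.65·0.000125^(60/1000)·(1−e^(−0.04·40))/4.15 = 0.1851
IBU = (13.9/100)·20·0.1851·1000/21.8 = 23.5992
BU:GU = 23.5992/60

0.3933


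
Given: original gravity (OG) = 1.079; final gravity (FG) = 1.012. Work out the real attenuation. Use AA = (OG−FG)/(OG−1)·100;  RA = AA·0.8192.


AA = (1.079 − 1.012)/(1.079 − 1)·100 = 84.8101
RA = 84.8101·0.8192

69.4765 %


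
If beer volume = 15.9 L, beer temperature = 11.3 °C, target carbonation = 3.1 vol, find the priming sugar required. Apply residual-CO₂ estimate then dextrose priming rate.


residual = 14.695·(0.01821 + 0.09011·e^(−0.04·T));  sugar = (target − residual)·4.0·V
residual = 14.695·(0.01821 + 0.09011·e^(−0.04·11.3)) = 1.1102
sugar = (3.1 − 1.1102)·4.0·15.9

126.5491 g


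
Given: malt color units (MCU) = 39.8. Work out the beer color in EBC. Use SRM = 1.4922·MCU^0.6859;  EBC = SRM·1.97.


SRM = 1.4922·39.8^0.6859 = 18.6718
EBC = 18.6718·1.97

36.7835 EBC


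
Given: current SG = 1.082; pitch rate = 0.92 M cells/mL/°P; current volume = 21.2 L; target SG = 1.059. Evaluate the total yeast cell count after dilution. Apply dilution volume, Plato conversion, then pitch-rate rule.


V_w = V·((SG_c−1)/(SG_t−1)−1);  °P = 259 − 259/SG_t;  cells = rate·(V+V_w)·°P
V_w = 21.2·((1.082−1)/(1.059−1)−1) = 8.2644
V_final = 21.2 + 8.2644 = 29.4644
°P = 259 − 259/1.059 = 14.4297
cells = 0.92·29.4644·14.4297

391.1482 billion cells


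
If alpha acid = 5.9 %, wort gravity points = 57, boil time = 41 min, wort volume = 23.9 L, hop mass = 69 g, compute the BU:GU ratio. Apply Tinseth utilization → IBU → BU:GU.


U = 1.65·0.000125^(GP/1000)·(1−e^(−0.04t))/4.15;  IBU = (α/100)·m·U·1000/V;  BU:GU = IBU/GP
U = 1.65·0.000125^(57/1000)·(1−e^(−0.04·41))/4.15 = 0.1920
IBU = (5.9/100)·69·0.1920·1000/23.9 = 32.7046
BU:GU = 32.7046/57

0.5738


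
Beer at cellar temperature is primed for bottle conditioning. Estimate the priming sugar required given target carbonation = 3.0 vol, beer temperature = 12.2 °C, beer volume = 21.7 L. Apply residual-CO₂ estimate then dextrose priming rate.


residual = 14.695·(0.01821 + 0.09011·e^(−0.04·T));  sugar = (target − residual)·4.0·V
residual = 14.695·(0.01821 + 0.09011·e^(−0.04·12.2)) = 1.0804
sugar = (3.0 − 1.0804)·4.0·21.7

166.6179 g


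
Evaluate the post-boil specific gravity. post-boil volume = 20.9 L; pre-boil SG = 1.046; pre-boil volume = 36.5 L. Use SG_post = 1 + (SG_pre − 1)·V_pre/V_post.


pts_pre = (1.046 − 1)·1000 = 46.0000
pts_post = 46.0000·36.5/20.9 = 80.3349
SG_post = 1 + 80.3349/1000

1.0803


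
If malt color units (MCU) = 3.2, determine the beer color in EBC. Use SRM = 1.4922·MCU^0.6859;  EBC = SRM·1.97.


SRM = 1.4922·3.2^0.6859 = 3.3137
EBC = 3.3137·1.97

6.5279 EBC


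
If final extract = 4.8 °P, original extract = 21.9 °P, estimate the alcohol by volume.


SG = 259/(259 − P);  ABV = (OG − FG)·131.25
OG = 259/(259 − 21.9) = 1.0924
FG = 259/(259 − 4.8) = 1.0189
ABV = (1.0924 − 1.0189)·131.25

9.6447 % ABV


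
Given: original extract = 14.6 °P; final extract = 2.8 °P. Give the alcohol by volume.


SG = 259/(259 − P);  ABV = (OG − FG)·131.25
OG = 259/(259 − 14.6) = 1.0597
FG = 259/(259 − 2.8) = 1.0109
ABV = (1.0597 − 1.0109)·131.25

6.4062 % ABV


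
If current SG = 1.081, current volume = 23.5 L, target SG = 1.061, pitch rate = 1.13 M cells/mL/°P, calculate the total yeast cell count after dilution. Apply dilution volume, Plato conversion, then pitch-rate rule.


V_w = V·((SG_c−1)/(SG_t−1)−1);  °P = 259 − 259/SG_t;  cells = rate·(V+V_w)·°P
V_w = 23.5·((1.081−1)/(1.061−1)−1) = 7.7049
V_final = 23.5 + 7.7049 = 31.2049
°P = 259 − 259/1.061 = 14.8907
cells = 1.13·31.2049·14.8907

525.0682 billion cells


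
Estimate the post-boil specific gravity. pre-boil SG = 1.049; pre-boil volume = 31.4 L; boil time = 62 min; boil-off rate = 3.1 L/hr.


V_post = V_pre − rate·(t/60);  SG_post = 1 + (SG_pre−1)·V_pre/V_post
V_post = 31.4 − 3.1·(62/60) = 28.1967
SG_post = 1 + (1.049 − 1)·31.4/28.1967

1.0546


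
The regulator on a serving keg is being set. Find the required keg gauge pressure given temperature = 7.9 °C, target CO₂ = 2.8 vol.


psi = vols/(0.01821 + 0.09011·e^(−0.04·T)) − 14.695
psi = 2.8/(0.01821 + 0.09011·e^(−0.04·7.9)) − 14.695

18.6759 psi


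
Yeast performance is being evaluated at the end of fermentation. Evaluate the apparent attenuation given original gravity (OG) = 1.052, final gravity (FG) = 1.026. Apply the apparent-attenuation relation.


AA = (OG − FG)/(OG − 1) · 100
AA = (1.052 − 1.026)/(1.052 − 1) · 100

50.0000 %


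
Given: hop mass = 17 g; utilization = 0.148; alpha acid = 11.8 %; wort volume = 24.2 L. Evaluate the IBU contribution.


IBU = (α/100)·mass·U·1000 / V
IBU = (11.8/100)·17·0.148·1000 / 24.2

12.2681 IBU


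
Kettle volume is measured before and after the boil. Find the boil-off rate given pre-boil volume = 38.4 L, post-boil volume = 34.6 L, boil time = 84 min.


rate = (V_pre − V_post) / (t_min/60)
rate = (38.4 − 34.6) / (84/60)

2.7143 L/hr


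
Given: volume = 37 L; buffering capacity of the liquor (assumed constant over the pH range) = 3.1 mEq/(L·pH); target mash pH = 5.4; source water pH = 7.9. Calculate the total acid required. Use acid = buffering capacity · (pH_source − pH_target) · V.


acid = 3.1 · (7.9 − 5.4) · 37

286.7500 mEq


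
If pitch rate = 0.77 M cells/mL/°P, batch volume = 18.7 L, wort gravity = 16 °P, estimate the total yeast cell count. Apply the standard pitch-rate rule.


cells (billions) = rate · V_L · °P
cells = 0.77 · 18.7 · 16

230.3840 billion cells


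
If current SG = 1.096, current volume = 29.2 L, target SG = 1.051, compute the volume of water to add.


V_water = V·((SG_curr − 1)/(SG_target − 1) − 1)
V_water = 29.2·((1.096 − 1)/(1.051 − 1) − 1)

25.7647 L


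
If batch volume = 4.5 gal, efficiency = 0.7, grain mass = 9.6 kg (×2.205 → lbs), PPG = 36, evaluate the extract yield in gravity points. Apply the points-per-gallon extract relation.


points = lbs × PPG × eff / vol
lbs = 9.6 × 2.205 = 21.1680
points = 21.1680 × 36 × 0.7 / 4.5

118.5408 points


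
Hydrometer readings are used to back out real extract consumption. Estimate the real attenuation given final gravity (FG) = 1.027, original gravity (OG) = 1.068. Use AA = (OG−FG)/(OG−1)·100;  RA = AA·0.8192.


AA = (1.068 − 1.027)/(1.068 − 1)·100 = 60.2941
RA = 60.2941·0.8192

49.3929 %


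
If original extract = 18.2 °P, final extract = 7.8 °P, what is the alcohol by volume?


SG = 259/(259 − P);  ABV = (OG − FG)·131.25
OG = 259/(259 − 18.2) = 1.0756
FG = 259/(259 − 7.8) = 1.0311
ABV = (1.0756 − 1.0311)·131.25

5.8446 % ABV


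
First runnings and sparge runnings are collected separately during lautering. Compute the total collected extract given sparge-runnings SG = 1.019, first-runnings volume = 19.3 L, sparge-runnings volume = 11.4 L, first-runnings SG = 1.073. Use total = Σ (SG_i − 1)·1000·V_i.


first = (1.073 − 1)·1000·19.3 = 1408.9000
sparge = (1.019 − 1)·1000·11.4 = 216.6000
total = 1408.9000 + 216.6000

1625.5000 gravity·L


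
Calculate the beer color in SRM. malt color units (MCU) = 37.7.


SRM = 1.4922 · MCU^0.6859
SRM = 1.4922 · 37.7^0.6859

17.9903 SRM


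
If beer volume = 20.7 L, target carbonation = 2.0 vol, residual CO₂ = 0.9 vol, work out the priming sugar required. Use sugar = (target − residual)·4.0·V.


sugar = (2.0 − 0.9)·4.0·20.7

91.0800 g


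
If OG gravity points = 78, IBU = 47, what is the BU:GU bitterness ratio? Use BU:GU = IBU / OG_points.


BU:GU = 47 / 78

0.6026


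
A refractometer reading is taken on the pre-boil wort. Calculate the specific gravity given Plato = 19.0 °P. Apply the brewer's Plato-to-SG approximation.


SG = 259/(259 − P)
SG = 259/(259 − 19.0)

1.0792


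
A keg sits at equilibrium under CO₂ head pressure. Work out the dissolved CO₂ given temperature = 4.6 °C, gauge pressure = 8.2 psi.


vols = (P + 14.695)·(0.01821 + 0.09011·e^(−0.04·T))
vols = (8.2 + 14.695)·(0.01821 + 0.09011·e^(−0.04·4.6))

2.1333 volumes


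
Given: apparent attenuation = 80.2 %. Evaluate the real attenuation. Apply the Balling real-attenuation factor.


RA = AA · 0.8192
RA = 80.2 · 0.8192

65.6998 %


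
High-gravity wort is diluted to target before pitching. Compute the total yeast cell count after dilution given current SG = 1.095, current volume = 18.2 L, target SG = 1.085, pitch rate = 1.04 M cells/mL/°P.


V_w = V·((SG_c−1)/(SG_t−1)−1);  °P = 259 − 259/SG_t;  cells = rate·(V+V_w)·°P
V_w = 18.2·((1.095−1)/(1.085−1)−1) = 2.1412
V_final = 18.2 + 2.1412 = 20.3412
°P = 259 − 259/1.085 = 20.2903
cells = 1.04·20.3412·20.2903

429.2382 billion cells


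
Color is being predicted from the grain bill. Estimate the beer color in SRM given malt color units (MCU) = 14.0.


SRM = 1.4922 · MCU^0.6859
SRM = 1.4922 · 14.0^0.6859

9.1192 SRM


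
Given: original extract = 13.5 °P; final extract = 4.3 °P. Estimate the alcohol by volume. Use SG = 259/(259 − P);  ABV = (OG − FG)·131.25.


OG = 259/(259 − 13.5) = 1.0550
FG = 259/(259 − 4.3) = 1.0169
ABV = (1.0550 − 1.0169)·131.25

5.0016 % ABV


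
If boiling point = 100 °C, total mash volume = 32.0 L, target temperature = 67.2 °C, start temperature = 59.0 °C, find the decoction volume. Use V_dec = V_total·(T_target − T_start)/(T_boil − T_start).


V_dec = 32.0·(67.2 − 59.0)/(100 − 59.0)

6.4000 L


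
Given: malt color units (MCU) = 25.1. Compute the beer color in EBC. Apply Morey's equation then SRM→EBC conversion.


SRM = 1.4922·MCU^0.6859;  EBC = SRM·1.97
SRM = 1.4922·25.1^0.6859 = 13.6102
EBC = 13.6102·1.97

26.8120 EBC


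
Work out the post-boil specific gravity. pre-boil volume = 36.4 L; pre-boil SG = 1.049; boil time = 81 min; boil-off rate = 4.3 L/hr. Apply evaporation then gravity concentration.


V_post = V_pre − rate·(t/60);  SG_post = 1 + (SG_pre−1)·V_pre/V_post
V_post = 36.4 − 4.3·(81/60) = 30.5950
SG_post = 1 + (1.049 − 1)·36.4/30.5950

1.0583


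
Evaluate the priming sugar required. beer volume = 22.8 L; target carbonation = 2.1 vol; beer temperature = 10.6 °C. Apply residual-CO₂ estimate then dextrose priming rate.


residual = 14.695·(0.01821 + 0.09011·e^(−0.04·T));  sugar = (target − residual)·4.0·V
residual = 14.695·(0.01821 + 0.09011·e^(−0.04·10.6)) = 1.1342
sugar = (2.1 − 1.1342)·4.0·22.8

88.0844 g


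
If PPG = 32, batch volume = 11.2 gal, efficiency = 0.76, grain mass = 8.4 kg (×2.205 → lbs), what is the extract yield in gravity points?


points = lbs × PPG × eff / vol
lbs = 8.4 × 2.205 = 18.5220
points = 18.5220 × 32 × 0.76 / 11.2

40.2192 points


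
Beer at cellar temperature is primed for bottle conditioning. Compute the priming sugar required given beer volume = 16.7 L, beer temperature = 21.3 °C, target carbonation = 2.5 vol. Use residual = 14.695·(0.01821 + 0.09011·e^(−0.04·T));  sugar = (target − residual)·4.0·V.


residual = 14.695·(0.01821 + 0.09011·e^(−0.04·21.3)) = 0.8324
sugar = (2.5 − 0.8324)·4.0·16.7

111.3934 g


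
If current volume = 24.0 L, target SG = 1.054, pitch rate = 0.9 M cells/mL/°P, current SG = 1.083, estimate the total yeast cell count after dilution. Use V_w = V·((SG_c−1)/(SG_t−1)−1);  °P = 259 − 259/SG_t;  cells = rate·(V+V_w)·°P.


V_w = 24.0·((1.083−1)/(1.054−1)−1) = 12.8889
V_final = 24.0 + 12.8889 = 36.8889
°P = 259 − 259/1.054 = 13.2694
cells = 0.9·36.8889·13.2694

440.5457 billion cells


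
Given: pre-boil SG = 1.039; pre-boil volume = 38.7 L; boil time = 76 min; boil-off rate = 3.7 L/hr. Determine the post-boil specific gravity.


V_post = V_pre − rate·(t/60);  SG_post = 1 + (SG_pre−1)·V_pre/V_post
V_post = 38.7 − 3.7·(76/60) = 34.0133
SG_post = 1 + (1.039 − 1)·38.7/34.0133

1.0444


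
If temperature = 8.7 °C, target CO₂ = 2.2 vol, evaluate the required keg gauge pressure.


psi = vols/(0.01821 + 0.09011·e^(−0.04·T)) − 14.695
psi = 2.2/(0.01821 + 0.09011·e^(−0.04·8.7)) − 14.695

12.1878 psi


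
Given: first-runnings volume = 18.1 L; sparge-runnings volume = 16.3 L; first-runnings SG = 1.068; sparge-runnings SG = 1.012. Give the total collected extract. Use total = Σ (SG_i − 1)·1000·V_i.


first = (1.068 − 1)·1000·18.1 = 1230.8000
sparge = (1.012 − 1)·1000·16.3 = 195.6000
total = 1230.8000 + 195.6000

1426.4000 gravity·L


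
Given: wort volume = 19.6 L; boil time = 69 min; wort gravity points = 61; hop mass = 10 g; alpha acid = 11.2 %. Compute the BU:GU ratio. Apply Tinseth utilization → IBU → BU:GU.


U = 1.65·0.000125^(GP/1000)·(1−e^(−0.04t))/4.15;  IBU = (α/100)·m·U·1000/V;  BU:GU = IBU/GP
U = 1.65·0.000125^(61/1000)·(1−e^(−0.04·69))/4.15 = 0.2153
IBU = (11.2/100)·10·0.2153·1000/19.6 = 12.3002
BU:GU = 12.3002/61

0.2016


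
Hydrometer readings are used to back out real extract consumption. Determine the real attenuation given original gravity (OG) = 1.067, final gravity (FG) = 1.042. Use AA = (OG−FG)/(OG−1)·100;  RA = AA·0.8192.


AA = (1.067 − 1.042)/(1.067 − 1)·100 = 37.3134
RA = 37.3134·0.8192

30.5672 %


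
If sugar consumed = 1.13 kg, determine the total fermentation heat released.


Q = m_sugar · 590 kJ/kg
Q = 1.13 · 590

666.7000 kJ


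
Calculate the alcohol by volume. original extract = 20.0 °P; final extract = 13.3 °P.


SG = 259/(259 − P);  ABV = (OG − FG)·131.25
OG = 259/(259 − 20.0) = 1.0837
FG = 259/(259 − 13.3) = 1.0541
ABV = (1.0837 − 1.0541)·131.25

3.8786 % ABV


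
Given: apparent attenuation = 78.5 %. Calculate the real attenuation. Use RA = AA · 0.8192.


RA = 78.5 · 0.8192

64.3072 %


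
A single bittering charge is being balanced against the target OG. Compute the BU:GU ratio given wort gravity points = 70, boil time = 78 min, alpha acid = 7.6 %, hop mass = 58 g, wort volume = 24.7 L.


U = 1.65·0.000125^(GP/1000)·(1−e^(−0.04t))/4.15;  IBU = (α/100)·m·U·1000/V;  BU:GU = IBU/GP
U = 1.65·0.000125^(70/1000)·(1−e^(−0.04·78))/4.15 = 0.2026
IBU = (7.6/100)·58·0.2026·1000/24.7 = 36.1535
BU:GU = 36.1535/70

0.5165


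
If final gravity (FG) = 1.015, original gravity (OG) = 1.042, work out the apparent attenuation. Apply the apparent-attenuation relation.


AA = (OG − FG)/(OG − 1) · 100
AA = (1.042 − 1.015)/(1.042 − 1) · 100

64.2857 %


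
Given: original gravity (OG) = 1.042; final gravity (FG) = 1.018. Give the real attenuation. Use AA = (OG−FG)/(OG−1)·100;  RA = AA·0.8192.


AA = (1.042 − 1.018)/(1.042 − 1)·100 = 57.1429
RA = 57.1429·0.8192

46.8114 %


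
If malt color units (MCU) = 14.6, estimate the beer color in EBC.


SRM = 1.4922·MCU^0.6859;  EBC = SRM·1.97
SRM = 1.4922·14.6^0.6859 = 9.3855
EBC = 9.3855·1.97

18.4894 EBC


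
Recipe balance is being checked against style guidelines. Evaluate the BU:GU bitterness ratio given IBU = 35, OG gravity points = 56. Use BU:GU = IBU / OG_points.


BU:GU = 35 / 56

0.6250


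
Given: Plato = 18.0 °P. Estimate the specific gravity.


SG = 259/(259 − P)
SG = 259/(259 − 18.0)

1.0747


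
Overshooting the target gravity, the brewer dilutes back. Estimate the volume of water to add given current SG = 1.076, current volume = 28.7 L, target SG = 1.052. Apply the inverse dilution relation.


V_water = V·((SG_curr − 1)/(SG_target − 1) − 1)
V_water = 28.7·((1.076 − 1)/(1.052 − 1) − 1)

13.2462 L


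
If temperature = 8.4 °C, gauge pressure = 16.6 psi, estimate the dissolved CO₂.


vols = (P + 14.695)·(0.01821 + 0.09011·e^(−0.04·T))
vols = (16.6 + 14.695)·(0.01821 + 0.09011·e^(−0.04·8.4))

2.5851 volumes


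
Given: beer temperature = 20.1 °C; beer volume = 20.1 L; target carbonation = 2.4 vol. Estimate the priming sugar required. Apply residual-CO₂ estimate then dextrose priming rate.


residual = 14.695·(0.01821 + 0.09011·e^(−0.04·T));  sugar = (target − residual)·4.0·V
residual = 14.695·(0.01821 + 0.09011·e^(−0.04·20.1)) = 0.8602
sugar = (2.4 − 0.8602)·4.0·20.1

123.7993 g


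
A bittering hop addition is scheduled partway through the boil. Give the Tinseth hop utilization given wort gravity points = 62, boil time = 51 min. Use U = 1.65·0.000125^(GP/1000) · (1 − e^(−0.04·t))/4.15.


bigness = 1.65·0.000125^(62/1000) = 0.9451
boil_factor = (1 − e^(−0.04·51))/4.15 = 0.2096
U = 0.9451 · 0.2096

0.1981


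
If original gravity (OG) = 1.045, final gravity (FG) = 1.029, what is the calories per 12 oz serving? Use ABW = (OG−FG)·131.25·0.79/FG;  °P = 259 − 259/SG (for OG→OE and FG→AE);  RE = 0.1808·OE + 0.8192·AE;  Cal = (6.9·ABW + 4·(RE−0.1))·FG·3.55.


ABW = (1.045 − 1.029)·131.25·0.79/1.029 = 1.6122
OE = 259 − 259/1.045 = 11.1531 °P
AE = 259 − 259/1.029 = 7.2993 °P
RE = 0.1808·11.1531 + 0.8192·7.2993 = 7.9961 °P
Cal = (6.9·1.6122 + 4·(7.9961−0.1))·1.029·3.55

156.0132 kcal


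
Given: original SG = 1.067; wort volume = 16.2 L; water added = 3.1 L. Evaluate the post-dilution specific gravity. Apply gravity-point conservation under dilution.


SG_new = 1 + (SG_old − 1)·V_old/(V_old + V_water)
pts = (1.067 − 1)·1000·16.2/(16.2 + 3.1) = 56.2383
SG_new = 1 + 56.2383/1000

1.0562


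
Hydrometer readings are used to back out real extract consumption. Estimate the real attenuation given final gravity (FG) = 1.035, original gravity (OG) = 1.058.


AA = (OG−FG)/(OG−1)·100;  RA = AA·0.8192
AA = (1.058 − 1.035)/(1.058 − 1)·100 = 39.6552
RA = 39.6552·0.8192

32.4855 %


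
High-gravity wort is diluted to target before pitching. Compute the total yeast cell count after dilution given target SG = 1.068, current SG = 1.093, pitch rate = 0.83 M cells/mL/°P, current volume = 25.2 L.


V_w = V·((SG_c−1)/(SG_t−1)−1);  °P = 259 − 259/SG_t;  cells = rate·(V+V_w)·°P
V_w = 25.2·((1.093−1)/(1.068−1)−1) = 9.2647
V_final = 25.2 + 9.2647 = 34.4647
°P = 259 − 259/1.068 = 16.4906
cells = 0.83·34.4647·16.4906

471.7263 billion cells


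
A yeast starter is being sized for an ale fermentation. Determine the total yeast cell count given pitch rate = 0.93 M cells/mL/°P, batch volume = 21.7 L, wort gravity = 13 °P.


cells (billions) = rate · V_L · °P
cells = 0.93 · 21.7 · 13

262.3530 billion cells


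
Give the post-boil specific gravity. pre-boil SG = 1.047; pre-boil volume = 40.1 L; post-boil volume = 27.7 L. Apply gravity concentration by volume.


SG_post = 1 + (SG_pre − 1)·V_pre/V_post
pts_pre = (1.047 − 1)·1000 = 47.0000
pts_post = 47.0000·40.1/27.7 = 68.0397
SG_post = 1 + 68.0397/1000

1.0680


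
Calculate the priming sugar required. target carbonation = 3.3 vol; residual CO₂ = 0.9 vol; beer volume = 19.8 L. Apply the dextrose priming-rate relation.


sugar = (target − residual)·4.0·V
sugar = (3.3 − 0.9)·4.0·19.8

190.0800 g


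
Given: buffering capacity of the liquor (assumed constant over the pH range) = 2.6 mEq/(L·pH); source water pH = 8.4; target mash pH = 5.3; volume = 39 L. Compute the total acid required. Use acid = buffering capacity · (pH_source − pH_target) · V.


acid = 2.6 · (8.4 − 5.3) · 39

314.3400 mEq


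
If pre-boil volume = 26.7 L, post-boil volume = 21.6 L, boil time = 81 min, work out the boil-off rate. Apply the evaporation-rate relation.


rate = (V_pre − V_post) / (t_min/60)
rate = (26.7 − 21.6) / (81/60)

3.7778 L/hr


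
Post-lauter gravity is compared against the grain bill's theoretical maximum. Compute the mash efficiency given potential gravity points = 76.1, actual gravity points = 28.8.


efficiency = actual / potential × 100
efficiency = 28.8 / 76.1 × 100

37.8449 %


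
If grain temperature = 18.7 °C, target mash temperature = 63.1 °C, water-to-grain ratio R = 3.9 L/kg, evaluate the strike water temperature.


T_strike = (0.41/R)·(T_mash − T_grain) + T_mash
T_strike = (0.41/3.9)·(63.1 − 18.7) + 63.1

67.7677 °C


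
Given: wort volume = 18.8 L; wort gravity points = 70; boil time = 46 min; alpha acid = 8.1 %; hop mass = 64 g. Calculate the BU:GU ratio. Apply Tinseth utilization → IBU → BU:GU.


U = 1.65·0.000125^(GP/1000)·(1−e^(−0.04t))/4.15;  IBU = (α/100)·m·U·1000/V;  BU:GU = IBU/GP
U = 1.65·0.000125^(70/1000)·(1−e^(−0.04·46))/4.15 = 0.1783
IBU = (8.1/100)·64·0.1783·1000/18.8 = 49.1606
BU:GU = 49.1606/70

0.7023


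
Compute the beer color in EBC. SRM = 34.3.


EBC = SRM · 1.97
EBC = 34.3 · 1.97

67.5710 EBC


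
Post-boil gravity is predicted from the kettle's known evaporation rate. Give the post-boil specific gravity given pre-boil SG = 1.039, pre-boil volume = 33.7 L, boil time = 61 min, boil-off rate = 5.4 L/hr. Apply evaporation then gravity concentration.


V_post = V_pre − rate·(t/60);  SG_post = 1 + (SG_pre−1)·V_pre/V_post
V_post = 33.7 − 5.4·(61/60) = 28.2100
SG_post = 1 + (1.039 − 1)·33.7/28.2100

1.0466


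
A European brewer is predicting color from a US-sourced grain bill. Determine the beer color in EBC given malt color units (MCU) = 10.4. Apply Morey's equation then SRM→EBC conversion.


SRM = 1.4922·MCU^0.6859;  EBC = SRM·1.97
SRM = 1.4922·10.4^0.6859 = 7.4372
EBC = 7.4372·1.97

14.6513 EBC


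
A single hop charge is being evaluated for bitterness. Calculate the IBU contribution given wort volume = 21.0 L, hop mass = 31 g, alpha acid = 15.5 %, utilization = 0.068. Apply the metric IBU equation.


IBU = (α/100)·mass·U·1000 / V
IBU = (15.5/100)·31·0.068·1000 / 21.0

15.5590 IBU


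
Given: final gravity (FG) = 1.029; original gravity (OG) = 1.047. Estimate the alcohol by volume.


ABV = (OG − FG) · 131.25
ABV = (1.047 − 1.029) · 131.25

2.3625 % ABV


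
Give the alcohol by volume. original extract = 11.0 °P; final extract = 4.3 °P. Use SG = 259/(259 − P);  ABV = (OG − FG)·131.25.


OG = 259/(259 − 11.0) = 1.0444
FG = 259/(259 − 4.3) = 1.0169
ABV = (1.0444 − 1.0169)·131.25

3.6057 % ABV


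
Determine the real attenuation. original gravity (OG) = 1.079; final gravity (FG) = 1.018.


AA = (OG−FG)/(OG−1)·100;  RA = AA·0.8192
AA = (1.079 − 1.018)/(1.079 − 1)·100 = 77.2152
RA = 77.2152·0.8192

63.2547 %


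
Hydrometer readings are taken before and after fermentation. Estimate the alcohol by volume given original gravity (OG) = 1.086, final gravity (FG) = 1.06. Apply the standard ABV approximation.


ABV = (OG − FG) · 131.25
ABV = (1.086 − 1.06) · 131.25

3.4125 % ABV


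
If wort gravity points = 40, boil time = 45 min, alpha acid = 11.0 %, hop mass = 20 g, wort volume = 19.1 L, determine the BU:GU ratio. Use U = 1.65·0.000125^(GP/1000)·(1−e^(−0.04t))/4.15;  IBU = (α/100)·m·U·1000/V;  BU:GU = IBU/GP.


U = 1.65·0.000125^(40/1000)·(1−e^(−0.04·45))/4.15 = 0.2317
IBU = (11.0/100)·20·0.2317·1000/19.1 = 26.6829
BU:GU = 26.6829/40

0.6671


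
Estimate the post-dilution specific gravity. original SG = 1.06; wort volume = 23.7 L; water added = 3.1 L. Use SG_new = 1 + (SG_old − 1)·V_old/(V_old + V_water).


pts = (1.06 − 1)·1000·23.7/(23.7 + 3.1) = 53.0597
SG_new = 1 + 53.0597/1000

1.0531


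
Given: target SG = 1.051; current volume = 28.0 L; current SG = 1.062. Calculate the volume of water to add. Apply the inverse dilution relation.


V_water = V·((SG_curr − 1)/(SG_target − 1) − 1)
V_water = 28.0·((1.062 − 1)/(1.051 − 1) − 1)

6.0392 L


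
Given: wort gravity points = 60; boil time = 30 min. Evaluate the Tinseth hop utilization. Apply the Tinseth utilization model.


U = 1.65·0.000125^(GP/1000) · (1 − e^(−0.04·t))/4.15
bigness = 1.65·0.000125^(60/1000) = 0.9623
boil_factor = (1 − e^(−0.04·30))/4.15 = 0.1684
U = 0.9623 · 0.1684

0.1620


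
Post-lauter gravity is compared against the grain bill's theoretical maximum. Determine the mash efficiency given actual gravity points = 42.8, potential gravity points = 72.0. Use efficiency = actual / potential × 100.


efficiency = 42.8 / 72.0 × 100

59.4444 %


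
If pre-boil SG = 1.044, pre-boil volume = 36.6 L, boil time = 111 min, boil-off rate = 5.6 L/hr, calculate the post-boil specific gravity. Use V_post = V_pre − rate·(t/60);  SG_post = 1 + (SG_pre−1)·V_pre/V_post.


V_post = 36.6 − 5.6·(111/60) = 26.2400
SG_post = 1 + (1.044 − 1)·36.6/26.2400

1.0614


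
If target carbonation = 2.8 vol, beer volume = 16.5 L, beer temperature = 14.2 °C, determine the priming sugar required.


residual = 14.695·(0.01821 + 0.09011·e^(−0.04·T));  sugar = (target − residual)·4.0·V
residual = 14.695·(0.01821 + 0.09011·e^(−0.04·14.2)) = 1.0179
sugar = (2.8 − 1.0179)·4.0·16.5

117.6156 g


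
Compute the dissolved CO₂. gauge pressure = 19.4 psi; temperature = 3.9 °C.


vols = (P + 14.695)·(0.01821 + 0.09011·e^(−0.04·T))
vols = (19.4 + 14.695)·(0.01821 + 0.09011·e^(−0.04·3.9))

3.2494 volumes


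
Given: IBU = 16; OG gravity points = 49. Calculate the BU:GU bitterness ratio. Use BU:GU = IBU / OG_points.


BU:GU = 16 / 49

0.3265


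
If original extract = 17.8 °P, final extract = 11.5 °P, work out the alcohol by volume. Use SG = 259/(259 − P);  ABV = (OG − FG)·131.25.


OG = 259/(259 − 17.8) = 1.0738
FG = 259/(259 − 11.5) = 1.0465
ABV = (1.0738 − 1.0465)·131.25

3.5875 % ABV


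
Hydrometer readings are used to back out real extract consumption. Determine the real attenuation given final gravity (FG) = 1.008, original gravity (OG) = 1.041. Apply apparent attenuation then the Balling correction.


AA = (OG−FG)/(OG−1)·100;  RA = AA·0.8192
AA = (1.041 − 1.008)/(1.041 − 1)·100 = 80.4878
RA = 80.4878·0.8192

65.9356 %


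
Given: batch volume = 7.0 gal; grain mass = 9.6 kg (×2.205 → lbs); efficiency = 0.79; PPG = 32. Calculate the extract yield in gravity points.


points = lbs × PPG × eff / vol
lbs = 9.6 × 2.205 = 21.1680
points = 21.1680 × 32 × 0.79 / 7.0

76.4467 points


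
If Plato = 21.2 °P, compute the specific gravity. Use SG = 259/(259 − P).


SG = 259/(259 − 21.2)

1.0892


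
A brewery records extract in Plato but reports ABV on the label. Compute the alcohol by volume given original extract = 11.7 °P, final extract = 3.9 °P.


SG = 259/(259 − P);  ABV = (OG − FG)·131.25
OG = 259/(259 − 11.7) = 1.0473
FG = 259/(259 − 3.9) = 1.0153
ABV = (1.0473 − 1.0153)·131.25

4.2030 % ABV


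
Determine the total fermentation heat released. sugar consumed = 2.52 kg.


Q = m_sugar · 590 kJ/kg
Q = 2.52 · 590

1486.8000 kJ


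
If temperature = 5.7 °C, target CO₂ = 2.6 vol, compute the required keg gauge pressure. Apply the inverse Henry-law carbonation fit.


psi = vols/(0.01821 + 0.09011·e^(−0.04·T)) − 14.695
psi = 2.6/(0.01821 + 0.09011·e^(−0.04·5.7)) − 14.695

14.2103 psi


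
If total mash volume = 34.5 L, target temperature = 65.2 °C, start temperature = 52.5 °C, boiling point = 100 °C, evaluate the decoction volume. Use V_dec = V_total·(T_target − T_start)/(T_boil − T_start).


V_dec = 34.5·(65.2 − 52.5)/(100 − 52.5)

9.2242 L


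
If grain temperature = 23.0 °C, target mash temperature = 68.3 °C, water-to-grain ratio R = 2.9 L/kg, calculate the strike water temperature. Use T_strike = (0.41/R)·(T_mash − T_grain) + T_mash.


T_strike = (0.41/2.9)·(68.3 − 23.0) + 68.3

74.7045 °C


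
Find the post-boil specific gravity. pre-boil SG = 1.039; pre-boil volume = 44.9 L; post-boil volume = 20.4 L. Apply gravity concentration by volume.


SG_post = 1 + (SG_pre − 1)·V_pre/V_post
pts_pre = (1.039 − 1)·1000 = 39.0000
pts_post = 39.0000·44.9/20.4 = 85.8382
SG_post = 1 + 85.8382/1000

1.0858


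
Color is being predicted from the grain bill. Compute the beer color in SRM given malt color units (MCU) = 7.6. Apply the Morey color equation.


SRM = 1.4922 · MCU^0.6859
SRM = 1.4922 · 7.6^0.6859

5.9976 SRM


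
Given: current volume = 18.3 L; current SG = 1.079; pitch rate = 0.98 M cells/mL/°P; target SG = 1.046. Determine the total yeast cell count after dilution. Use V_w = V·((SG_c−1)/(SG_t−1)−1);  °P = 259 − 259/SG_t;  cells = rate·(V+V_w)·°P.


V_w = 18.3·((1.079−1)/(1.046−1)−1) = 13.1283
V_final = 18.3 + 13.1283 = 31.4283
°P = 259 − 259/1.046 = 11.3901
cells = 0.98·31.4283·11.3901

350.8103 billion cells


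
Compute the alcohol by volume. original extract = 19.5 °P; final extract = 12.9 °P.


SG = 259/(259 − P);  ABV = (OG − FG)·131.25
OG = 259/(259 − 19.5) = 1.0814
FG = 259/(259 − 12.9) = 1.0524
ABV = (1.0814 − 1.0524)·131.25

3.8065 % ABV


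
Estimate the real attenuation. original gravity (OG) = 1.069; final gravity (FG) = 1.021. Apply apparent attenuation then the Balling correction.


AA = (OG−FG)/(OG−1)·100;  RA = AA·0.8192
AA = (1.069 − 1.021)/(1.069 − 1)·100 = 69.5652
RA = 69.5652·0.8192

56.9878 %


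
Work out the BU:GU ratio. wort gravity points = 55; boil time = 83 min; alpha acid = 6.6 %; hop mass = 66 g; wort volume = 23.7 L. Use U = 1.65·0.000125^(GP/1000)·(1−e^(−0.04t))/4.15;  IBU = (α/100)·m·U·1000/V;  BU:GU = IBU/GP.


U = 1.65·0.000125^(55/1000)·(1−e^(−0.04·83))/4.15 = 0.2338
IBU = (6.6/100)·66·0.2338·1000/23.7 = 42.9649
BU:GU = 42.9649/55

0.7812


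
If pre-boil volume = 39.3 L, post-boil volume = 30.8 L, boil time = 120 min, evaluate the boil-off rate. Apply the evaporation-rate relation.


rate = (V_pre − V_post) / (t_min/60)
rate = (39.3 − 30.8) / (120/60)

4.2500 L/hr


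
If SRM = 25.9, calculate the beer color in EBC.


EBC = SRM · 1.97
EBC = 25.9 · 1.97

51.0230 EBC


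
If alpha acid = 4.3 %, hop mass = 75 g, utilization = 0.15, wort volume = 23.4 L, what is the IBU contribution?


IBU = (α/100)·mass·U·1000 / V
IBU = (4.3/100)·75·0.15·1000 / 23.4

20.6731 IBU


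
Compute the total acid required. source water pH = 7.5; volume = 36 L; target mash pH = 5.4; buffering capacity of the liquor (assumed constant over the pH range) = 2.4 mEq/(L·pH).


acid = buffering capacity · (pH_source − pH_target) · V
acid = 2.4 · (7.5 − 5.4) · 36

181.4400 mEq


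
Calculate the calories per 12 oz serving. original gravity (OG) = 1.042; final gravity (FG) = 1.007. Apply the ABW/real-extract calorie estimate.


ABW = (OG−FG)·131.25·0.79/FG;  °P = 259 − 259/SG (for OG→OE and FG→AE);  RE = 0.1808·OE + 0.8192·AE;  Cal = (6.9·ABW + 4·(RE−0.1))·FG·3.55
ABW = (1.042 − 1.007)·131.25·0.79/1.007 = 3.6038
OE = 259 − 259/1.042 = 10.4395 °P
AE = 259 − 259/1.007 = 1.8004 °P
RE = 0.1808·10.4395 + 0.8192·1.8004 = 3.3624 °P
Cal = (6.9·3.6038 + 4·(3.3624−0.1))·1.007·3.55

135.5436 kcal


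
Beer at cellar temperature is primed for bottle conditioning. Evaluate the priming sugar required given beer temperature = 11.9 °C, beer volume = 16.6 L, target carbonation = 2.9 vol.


residual = 14.695·(0.01821 + 0.09011·e^(−0.04·T));  sugar = (target − residual)·4.0·V
residual = 14.695·(0.01821 + 0.09011·e^(−0.04·11.9)) = 1.0903
sugar = (2.9 − 1.0903)·4.0·16.6

120.1673 g
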